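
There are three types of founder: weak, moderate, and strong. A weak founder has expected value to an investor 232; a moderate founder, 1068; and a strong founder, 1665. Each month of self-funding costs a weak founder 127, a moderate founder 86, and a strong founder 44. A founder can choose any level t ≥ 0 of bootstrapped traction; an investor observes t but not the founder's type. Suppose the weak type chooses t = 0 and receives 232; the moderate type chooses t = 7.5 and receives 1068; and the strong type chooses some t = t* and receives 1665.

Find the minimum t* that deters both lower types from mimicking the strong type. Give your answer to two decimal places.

Moderate type (on-path payoff 1068 − 86×7.5 = 423) won't mimic when 423 ≥ 1665 − 86·t*, i.e. t* ≥ 14.44.
Weak type (on-path payoff 232) won't mimic when 232 ≥ 1665 − 127·t*, i.e. t* ≥ 11.28.
Both must hold, so t* = max(11.28, 14.44) = 14.44. The moderate type's constraint binds.

14.44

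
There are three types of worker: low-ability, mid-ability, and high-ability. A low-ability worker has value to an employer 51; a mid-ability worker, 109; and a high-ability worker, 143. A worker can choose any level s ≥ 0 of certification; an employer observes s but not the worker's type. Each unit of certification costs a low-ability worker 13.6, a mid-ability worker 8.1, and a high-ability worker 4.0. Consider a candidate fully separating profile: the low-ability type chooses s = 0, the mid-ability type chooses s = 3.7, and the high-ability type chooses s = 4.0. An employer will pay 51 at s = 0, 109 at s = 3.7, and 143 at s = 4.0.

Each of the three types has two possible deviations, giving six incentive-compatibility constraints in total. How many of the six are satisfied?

3

Low-ability (own payoff 51): to s=3.7 gives 109 − 13.6×3.7 = 58.68 → profitable ✗; to s=4.0 gives 143 − 13.6×4.0 = 88.6 → profitable ✗.
High-ability (own payoff 143 − 4.0×4.0 = 127): to s=0 gives 51 → no gain ✓; to s=3.7 gives 109 − 4.0×3.7 = 94.2 → no gain ✓.
Mid-ability (own payoff 109 − 8.1×3.7 = 79.03): to s=0 gives 51 → no gain ✓; to s=4.0 gives 143 − 8.1×4.0 = 110.6 → profitable ✗.
3 of the 6 constraints hold; not an equilibrium.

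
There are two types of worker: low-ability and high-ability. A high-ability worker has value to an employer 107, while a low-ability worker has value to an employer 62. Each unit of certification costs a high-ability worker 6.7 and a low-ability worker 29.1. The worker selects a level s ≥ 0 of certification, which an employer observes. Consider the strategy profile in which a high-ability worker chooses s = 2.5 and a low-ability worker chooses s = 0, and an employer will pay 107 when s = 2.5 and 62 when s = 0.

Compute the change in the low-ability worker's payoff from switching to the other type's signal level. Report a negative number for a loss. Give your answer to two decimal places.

-27.75

Playing s = 0 the low-ability worker receives 62.
Deviating to s = 2.5 brings payment 107 at cost 29.1 × 2.5 = 72.75, netting 34.25.
Gain from deviating: 34.25 − 62 = -27.75.
The gain is negative, so the low-ability type's incentive-compatibility constraint is satisfied.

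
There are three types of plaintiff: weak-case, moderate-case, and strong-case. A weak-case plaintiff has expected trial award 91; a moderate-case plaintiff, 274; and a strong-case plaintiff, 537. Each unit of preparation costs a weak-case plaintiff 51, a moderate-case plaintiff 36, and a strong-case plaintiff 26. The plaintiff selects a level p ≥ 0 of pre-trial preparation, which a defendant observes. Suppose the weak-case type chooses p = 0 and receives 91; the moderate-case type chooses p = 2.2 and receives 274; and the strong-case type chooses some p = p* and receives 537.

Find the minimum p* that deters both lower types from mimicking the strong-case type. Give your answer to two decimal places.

Weak-case type (on-path payoff 91) won't mimic when 91 ≥ 537 − 51·p*, i.e. p* ≥ 8.75.
Moderate-case type (on-path payoff 274 − 36×2.2 = 194.8) won't mimic when 194.8 ≥ 537 − 36·p*, i.e. p* ≥ 9.51.
Both must hold, so p* = max(8.75, 9.51) = 9.51. The moderate-case type's constraint binds.

9.51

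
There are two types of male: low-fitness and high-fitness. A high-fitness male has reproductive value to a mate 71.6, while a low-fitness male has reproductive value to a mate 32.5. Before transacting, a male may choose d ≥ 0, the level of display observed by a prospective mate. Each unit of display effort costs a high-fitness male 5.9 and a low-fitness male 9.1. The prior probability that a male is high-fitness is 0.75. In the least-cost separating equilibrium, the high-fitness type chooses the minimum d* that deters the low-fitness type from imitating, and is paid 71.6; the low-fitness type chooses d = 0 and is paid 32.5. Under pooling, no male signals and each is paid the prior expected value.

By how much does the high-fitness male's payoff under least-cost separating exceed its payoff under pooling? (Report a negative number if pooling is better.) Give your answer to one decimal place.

-15.6

Least-cost separating signal: d* solves 32.5 = 71.6 − 9.1·d*, so d* = (71.6 − 32.5)/9.1 ≈ 4.2967.
High-fitness type's separating payoff: 71.6 − 5.9 × d* = 71.6 − 5.9 × (71.6 − 32.5)/9.1 = 71.6 − 230.69/9.1 ≈ 46.249.
Pooling payoff: 0.75 × 71.6 + 0.25 × 32.5 = 61.825.
Difference: 46.249 − 61.825 = -15.576, i.e. -15.6 to one decimal place.
The high-fitness type would prefer the pooling outcome.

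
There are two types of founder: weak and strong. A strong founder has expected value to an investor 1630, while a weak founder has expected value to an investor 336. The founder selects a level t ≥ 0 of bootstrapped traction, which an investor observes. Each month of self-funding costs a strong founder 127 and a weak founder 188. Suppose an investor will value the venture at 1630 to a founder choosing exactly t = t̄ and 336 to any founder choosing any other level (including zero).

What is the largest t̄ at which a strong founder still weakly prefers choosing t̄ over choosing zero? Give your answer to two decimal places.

Choosing t̄ yields the strong type 1630 − 127·t̄; choosing zero yields 336.
The strong type is indifferent at 1630 − 127·t̄ = 336, i.e. t̄ = (1630 − 336) / 127 ≈ 10.19.
For any t̄ above 10.19 the strong type would rather pool at zero, so separation collapses.

10.19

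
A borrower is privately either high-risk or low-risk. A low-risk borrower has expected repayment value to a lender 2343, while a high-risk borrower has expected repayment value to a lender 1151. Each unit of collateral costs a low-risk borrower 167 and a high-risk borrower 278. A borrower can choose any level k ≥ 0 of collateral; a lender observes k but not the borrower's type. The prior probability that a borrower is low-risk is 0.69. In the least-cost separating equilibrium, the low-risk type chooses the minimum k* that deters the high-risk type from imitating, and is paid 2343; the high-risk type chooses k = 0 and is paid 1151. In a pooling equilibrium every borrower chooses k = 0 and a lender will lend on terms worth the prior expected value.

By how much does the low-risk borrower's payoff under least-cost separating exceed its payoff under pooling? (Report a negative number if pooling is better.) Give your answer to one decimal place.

-346.5

Least-cost separating signal: k* solves 1151 = 2343 − 278·k*, so k* = (2343 − 1151)/278 ≈ 4.2878.
Low-risk type's separating payoff: 2343 − 167 × k* = 2343 − 167 × (2343 − 1151)/278 = 2343 − 199064/278 ≈ 1626.942.
Pooling payoff: 0.69 × 2343 + 0.31 × 1151 = 1973.48.
Difference: 1626.942 − 1973.48 = -346.538, i.e. -346.5 to one decimal place.
The low-risk type would prefer the pooling outcome.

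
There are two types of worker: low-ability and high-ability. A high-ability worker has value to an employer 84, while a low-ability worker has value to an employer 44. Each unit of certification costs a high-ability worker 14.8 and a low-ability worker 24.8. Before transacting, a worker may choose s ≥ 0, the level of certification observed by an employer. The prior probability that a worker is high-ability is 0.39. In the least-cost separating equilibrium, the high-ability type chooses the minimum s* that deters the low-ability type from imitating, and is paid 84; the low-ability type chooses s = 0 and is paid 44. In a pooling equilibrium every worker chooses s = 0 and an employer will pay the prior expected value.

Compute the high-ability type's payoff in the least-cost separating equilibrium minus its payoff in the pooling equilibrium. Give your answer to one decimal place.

0.5

Least-cost separating signal: s* solves 44 = 84 − 24.8·s*, so s* = (84 − 44)/24.8 ≈ 1.6129.
High-ability type's separating payoff: 84 − 14.8 × s* = 84 − 14.8 × (84 − 44)/24.8 = 84 − 592/24.8 ≈ 60.129.
Pooling payoff: 0.39 × 84 + 0.61 × 44 = 59.6.
Difference: 60.129 − 59.6 = 0.529, i.e. 0.5 to one decimal place.
The high-ability type prefers to separate.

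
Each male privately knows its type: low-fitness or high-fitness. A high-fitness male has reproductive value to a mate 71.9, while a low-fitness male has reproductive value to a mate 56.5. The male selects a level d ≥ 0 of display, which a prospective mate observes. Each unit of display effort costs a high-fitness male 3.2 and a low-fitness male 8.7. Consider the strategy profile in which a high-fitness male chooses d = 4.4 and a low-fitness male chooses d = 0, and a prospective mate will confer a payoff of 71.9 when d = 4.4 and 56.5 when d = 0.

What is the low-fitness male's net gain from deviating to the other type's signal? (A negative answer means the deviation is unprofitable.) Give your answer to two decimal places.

Playing d = 0 the low-fitness male receives 56.5.
Deviating to d = 4.4 brings payment 71.9 at cost 8.7 × 4.4 = 38.28, netting 33.62.
Gain from deviating: 33.62 − 56.5 = -22.88.
The gain is negative, so the low-fitness type's incentive-compatibility constraint is satisfied.

-22.88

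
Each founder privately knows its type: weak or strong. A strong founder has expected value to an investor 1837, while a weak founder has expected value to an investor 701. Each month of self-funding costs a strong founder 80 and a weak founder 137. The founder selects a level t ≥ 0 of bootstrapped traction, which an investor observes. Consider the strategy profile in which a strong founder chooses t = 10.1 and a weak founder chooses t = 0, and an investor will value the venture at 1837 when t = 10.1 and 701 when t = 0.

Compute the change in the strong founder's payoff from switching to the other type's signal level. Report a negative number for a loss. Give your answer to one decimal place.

-328.0

Playing t = 10.1 the strong founder receives 1837 − 80 × 10.1 = 1029.
Deviating to t = 0 yields 701 instead.
Gain from deviating: 701 − 1029 = -328.0.
The gain is negative, so the strong type's incentive-compatibility constraint is satisfied.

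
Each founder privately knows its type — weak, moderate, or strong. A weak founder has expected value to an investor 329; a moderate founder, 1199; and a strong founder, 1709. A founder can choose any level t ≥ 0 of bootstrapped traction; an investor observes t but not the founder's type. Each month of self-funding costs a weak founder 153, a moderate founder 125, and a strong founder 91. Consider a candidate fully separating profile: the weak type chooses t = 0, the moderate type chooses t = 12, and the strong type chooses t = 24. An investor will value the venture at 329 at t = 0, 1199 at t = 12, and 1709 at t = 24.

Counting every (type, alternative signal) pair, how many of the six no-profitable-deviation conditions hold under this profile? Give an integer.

Moderate (own payoff 1199 − 125×12 = -301): to t=0 gives 329 → profitable ✗; to t=24 gives 1709 − 125×24 = -1291 → no gain ✓.
Strong (own payoff 1709 − 91×24 = -475): to t=0 gives 329 → profitable ✗; to t=12 gives 1199 − 91×12 = 107 → profitable ✗.
Weak (own payoff 329): to t=12 gives 1199 − 153×12 = -637 → no gain ✓; to t=24 gives 1709 − 153×24 = -1963 → no gain ✓.
3 of the 6 constraints hold; not an equilibrium.

3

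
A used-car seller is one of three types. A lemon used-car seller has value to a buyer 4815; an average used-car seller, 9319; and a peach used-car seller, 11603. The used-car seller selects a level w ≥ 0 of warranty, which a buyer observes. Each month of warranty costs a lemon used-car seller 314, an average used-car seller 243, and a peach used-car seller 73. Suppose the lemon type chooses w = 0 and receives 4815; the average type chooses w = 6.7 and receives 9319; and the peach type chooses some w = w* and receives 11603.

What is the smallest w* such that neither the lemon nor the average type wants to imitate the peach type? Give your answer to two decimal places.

21.62

Lemon type (on-path payoff 4815) won't mimic when 4815 ≥ 11603 − 314·w*, i.e. w* ≥ 21.62.
Average type (on-path payoff 9319 − 243×6.7 = 7690.9) won't mimic when 7690.9 ≥ 11603 − 243·w*, i.e. w* ≥ 16.10.
Both must hold, so w* = max(21.62, 16.10) = 21.62. The lemon type's constraint binds.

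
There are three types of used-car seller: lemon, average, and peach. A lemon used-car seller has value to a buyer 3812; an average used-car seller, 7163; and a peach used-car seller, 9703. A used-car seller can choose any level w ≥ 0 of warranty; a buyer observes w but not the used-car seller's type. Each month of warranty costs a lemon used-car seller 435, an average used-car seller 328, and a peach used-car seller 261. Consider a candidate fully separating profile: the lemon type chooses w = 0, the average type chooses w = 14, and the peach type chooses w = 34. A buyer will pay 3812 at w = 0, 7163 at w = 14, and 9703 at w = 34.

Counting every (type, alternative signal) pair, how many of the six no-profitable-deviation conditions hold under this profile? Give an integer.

3

Peach (own payoff 9703 − 261×34 = 829): to w=0 gives 3812 → profitable ✗; to w=14 gives 7163 − 261×14 = 3509 → profitable ✗.
Lemon (own payoff 3812): to w=14 gives 7163 − 435×14 = 1073 → no gain ✓; to w=34 gives 9703 − 435×34 = -5087 → no gain ✓.
Average (own payoff 7163 − 328×14 = 2571): to w=0 gives 3812 → profitable ✗; to w=34 gives 9703 − 328×34 = -1449 → no gain ✓.
3 of the 6 constraints hold; not an equilibrium.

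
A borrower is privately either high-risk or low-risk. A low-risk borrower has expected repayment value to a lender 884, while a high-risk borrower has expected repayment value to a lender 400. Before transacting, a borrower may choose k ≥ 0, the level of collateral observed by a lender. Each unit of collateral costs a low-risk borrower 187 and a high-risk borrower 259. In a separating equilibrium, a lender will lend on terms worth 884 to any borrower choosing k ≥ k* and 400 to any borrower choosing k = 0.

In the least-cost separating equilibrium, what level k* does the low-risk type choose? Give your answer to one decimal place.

1.9

A high-risk borrower choosing k = 0 receives 400.
Imitating at k* instead would pay 884 at cost 259·k*, netting 884 − 259·k*.
Indifference: 400 = 884 − 259·k*, so k* = (884 − 400) / 259 ≈ 1.9.
This is the high-risk type's binding incentive-compatibility constraint; any k ≥ 1.9 sustains separation on that side.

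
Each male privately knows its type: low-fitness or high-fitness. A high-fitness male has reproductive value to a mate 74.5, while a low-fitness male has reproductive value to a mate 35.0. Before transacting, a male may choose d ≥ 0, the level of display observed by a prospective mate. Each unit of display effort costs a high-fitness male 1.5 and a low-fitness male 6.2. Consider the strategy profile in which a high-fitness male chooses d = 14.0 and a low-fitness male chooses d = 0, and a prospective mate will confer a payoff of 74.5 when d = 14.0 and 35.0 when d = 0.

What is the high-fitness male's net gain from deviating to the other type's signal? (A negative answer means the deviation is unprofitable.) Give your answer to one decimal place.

-18.5

Playing d = 14.0 the high-fitness male receives 74.5 − 1.5 × 14.0 = 53.5.
Deviating to d = 0 yields 35.0 instead.
Gain from deviating: 35.0 − 53.5 = -18.5.
The gain is negative, so the high-fitness type's incentive-compatibility constraint is satisfied.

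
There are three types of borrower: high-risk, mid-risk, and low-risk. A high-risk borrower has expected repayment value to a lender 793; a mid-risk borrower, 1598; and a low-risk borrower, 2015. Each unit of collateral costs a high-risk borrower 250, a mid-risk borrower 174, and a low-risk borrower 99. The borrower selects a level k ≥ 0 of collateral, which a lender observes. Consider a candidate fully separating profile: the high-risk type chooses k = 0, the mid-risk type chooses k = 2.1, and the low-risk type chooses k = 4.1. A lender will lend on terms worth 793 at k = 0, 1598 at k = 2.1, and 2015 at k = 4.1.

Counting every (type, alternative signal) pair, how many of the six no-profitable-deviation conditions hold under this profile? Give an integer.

Mid-risk (own payoff 1598 − 174×2.1 = 1232.6): to k=0 gives 793 → no gain ✓; to k=4.1 gives 2015 − 174×4.1 = 1301.6 → profitable ✗.
High-risk (own payoff 793): to k=2.1 gives 1598 − 250×2.1 = 1073 → profitable ✗; to k=4.1 gives 2015 − 250×4.1 = 990 → profitable ✗.
Low-risk (own payoff 2015 − 99×4.1 = 1609.1): to k=0 gives 793 → no gain ✓; to k=2.1 gives 1598 − 99×2.1 = 1390.1 → no gain ✓.
3 of the 6 constraints hold; not an equilibrium.

3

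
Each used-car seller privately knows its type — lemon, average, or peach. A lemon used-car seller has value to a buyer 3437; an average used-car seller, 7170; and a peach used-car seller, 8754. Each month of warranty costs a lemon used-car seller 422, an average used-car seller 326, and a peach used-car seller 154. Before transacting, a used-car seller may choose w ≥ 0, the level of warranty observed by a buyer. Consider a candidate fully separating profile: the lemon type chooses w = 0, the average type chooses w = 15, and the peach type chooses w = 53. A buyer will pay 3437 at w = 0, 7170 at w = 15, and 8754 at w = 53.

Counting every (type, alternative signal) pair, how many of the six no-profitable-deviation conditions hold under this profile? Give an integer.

3

Lemon (own payoff 3437): to w=15 gives 7170 − 422×15 = 840 → no gain ✓; to w=53 gives 8754 − 422×53 = -13612 → no gain ✓.
Average (own payoff 7170 − 326×15 = 2280): to w=0 gives 3437 → profitable ✗; to w=53 gives 8754 − 326×53 = -8524 → no gain ✓.
Peach (own payoff 8754 − 154×53 = 592): to w=0 gives 3437 → profitable ✗; to w=15 gives 7170 − 154×15 = 4860 → profitable ✗.
3 of the 6 constraints hold; not an equilibrium.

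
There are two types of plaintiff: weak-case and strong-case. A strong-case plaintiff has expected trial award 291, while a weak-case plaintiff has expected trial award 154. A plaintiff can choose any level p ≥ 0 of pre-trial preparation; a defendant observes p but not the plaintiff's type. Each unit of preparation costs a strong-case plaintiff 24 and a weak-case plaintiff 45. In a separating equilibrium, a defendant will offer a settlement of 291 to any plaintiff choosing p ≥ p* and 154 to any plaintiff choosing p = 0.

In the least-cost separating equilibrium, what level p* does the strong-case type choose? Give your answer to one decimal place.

A weak-case plaintiff choosing p = 0 receives 154.
Imitating at p* instead would pay 291 at cost 45·p*, netting 291 − 45·p*.
Indifference: 154 = 291 − 45·p*, so p* = (291 − 154) / 45 ≈ 3.0.
This is the weak-case type's binding incentive-compatibility constraint; any p ≥ 3.0 sustains separation on that side.

3.0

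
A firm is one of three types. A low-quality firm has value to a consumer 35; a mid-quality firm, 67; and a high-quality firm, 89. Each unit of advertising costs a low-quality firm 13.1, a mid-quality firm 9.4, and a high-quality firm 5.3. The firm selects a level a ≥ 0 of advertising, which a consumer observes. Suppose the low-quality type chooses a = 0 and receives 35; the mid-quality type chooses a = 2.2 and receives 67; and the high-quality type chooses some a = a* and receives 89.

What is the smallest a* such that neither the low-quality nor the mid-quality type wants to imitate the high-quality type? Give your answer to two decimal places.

Mid-quality type (on-path payoff 67 − 9.4×2.2 = 46.32) won't mimic when 46.32 ≥ 89 − 9.4·a*, i.e. a* ≥ 4.54.
Low-quality type (on-path payoff 35) won't mimic when 35 ≥ 89 − 13.1·a*, i.e. a* ≥ 4.12.
Both must hold, so a* = max(4.12, 4.54) = 4.54. The mid-quality type's constraint binds.

4.54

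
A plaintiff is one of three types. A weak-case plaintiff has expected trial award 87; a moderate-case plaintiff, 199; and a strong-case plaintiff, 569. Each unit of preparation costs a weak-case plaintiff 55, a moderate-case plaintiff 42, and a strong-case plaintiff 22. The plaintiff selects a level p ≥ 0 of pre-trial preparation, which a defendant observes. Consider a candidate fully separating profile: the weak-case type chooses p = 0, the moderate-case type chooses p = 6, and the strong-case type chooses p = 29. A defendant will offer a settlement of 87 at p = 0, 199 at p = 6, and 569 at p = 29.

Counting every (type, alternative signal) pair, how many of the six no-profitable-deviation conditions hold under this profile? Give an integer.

3

Weak-case (own payoff 87): to p=6 gives 199 − 55×6 = -131 → no gain ✓; to p=29 gives 569 − 55×29 = -1026 → no gain ✓.
Strong-case (own payoff 569 − 22×29 = -69): to p=0 gives 87 → profitable ✗; to p=6 gives 199 − 22×6 = 67 → profitable ✗.
Moderate-case (own payoff 199 − 42×6 = -53): to p=0 gives 87 → profitable ✗; to p=29 gives 569 − 42×29 = -649 → no gain ✓.
3 of the 6 constraints hold; not an equilibrium.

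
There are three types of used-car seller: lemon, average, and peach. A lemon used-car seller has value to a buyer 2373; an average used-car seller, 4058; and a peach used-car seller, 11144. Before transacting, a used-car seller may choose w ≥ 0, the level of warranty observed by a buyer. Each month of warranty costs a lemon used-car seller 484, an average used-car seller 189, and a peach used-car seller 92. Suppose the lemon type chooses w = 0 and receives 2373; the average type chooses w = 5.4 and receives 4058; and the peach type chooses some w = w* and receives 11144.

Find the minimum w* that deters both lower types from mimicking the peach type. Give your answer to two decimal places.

42.89

Lemon type (on-path payoff 2373) won't mimic when 2373 ≥ 11144 − 484·w*, i.e. w* ≥ 18.12.
Average type (on-path payoff 4058 − 189×5.4 = 3037.4) won't mimic when 3037.4 ≥ 11144 − 189·w*, i.e. w* ≥ 42.89.
Both must hold, so w* = max(18.12, 42.89) = 42.89. The average type's constraint binds.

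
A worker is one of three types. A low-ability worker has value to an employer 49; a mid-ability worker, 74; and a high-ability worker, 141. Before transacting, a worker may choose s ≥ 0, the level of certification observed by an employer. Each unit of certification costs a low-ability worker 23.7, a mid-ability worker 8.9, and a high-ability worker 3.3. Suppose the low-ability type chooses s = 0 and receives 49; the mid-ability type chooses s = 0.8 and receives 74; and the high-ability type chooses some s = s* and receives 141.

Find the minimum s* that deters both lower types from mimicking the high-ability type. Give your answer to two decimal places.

Mid-ability type (on-path payoff 74 − 8.9×0.8 = 66.88) won't mimic when 66.88 ≥ 141 − 8.9·s*, i.e. s* ≥ 8.33.
Low-ability type (on-path payoff 49) won't mimic when 49 ≥ 141 − 23.7·s*, i.e. s* ≥ 3.88.
Both must hold, so s* = max(3.88, 8.33) = 8.33. The mid-ability type's constraint binds.

8.33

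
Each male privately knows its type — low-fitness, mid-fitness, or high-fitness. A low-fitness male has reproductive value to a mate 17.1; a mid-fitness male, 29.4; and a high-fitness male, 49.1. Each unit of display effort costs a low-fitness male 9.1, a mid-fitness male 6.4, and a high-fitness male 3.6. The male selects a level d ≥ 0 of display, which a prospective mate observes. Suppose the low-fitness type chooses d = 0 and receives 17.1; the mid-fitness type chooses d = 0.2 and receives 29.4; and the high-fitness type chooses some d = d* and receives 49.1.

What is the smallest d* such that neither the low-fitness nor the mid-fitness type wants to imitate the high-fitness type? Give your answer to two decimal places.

Mid-fitness type (on-path payoff 29.4 − 6.4×0.2 = 28.12) won't mimic when 28.12 ≥ 49.1 − 6.4·d*, i.e. d* ≥ 3.28.
Low-fitness type (on-path payoff 17.1) won't mimic when 17.1 ≥ 49.1 − 9.1·d*, i.e. d* ≥ 3.52.
Both must hold, so d* = max(3.52, 3.28) = 3.52. The low-fitness type's constraint binds.

3.52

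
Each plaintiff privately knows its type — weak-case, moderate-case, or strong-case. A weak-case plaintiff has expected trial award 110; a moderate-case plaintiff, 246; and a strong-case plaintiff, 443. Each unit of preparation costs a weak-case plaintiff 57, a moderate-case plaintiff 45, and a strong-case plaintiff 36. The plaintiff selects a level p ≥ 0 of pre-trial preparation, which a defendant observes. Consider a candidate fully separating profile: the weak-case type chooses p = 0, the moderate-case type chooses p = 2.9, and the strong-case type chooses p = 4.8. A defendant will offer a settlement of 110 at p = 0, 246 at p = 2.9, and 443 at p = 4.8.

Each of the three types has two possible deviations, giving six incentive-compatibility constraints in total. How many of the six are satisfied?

Weak-case (own payoff 110): to p=2.9 gives 246 − 57×2.9 = 80.7 → no gain ✓; to p=4.8 gives 443 − 57×4.8 = 169.4 → profitable ✗.
Moderate-case (own payoff 246 − 45×2.9 = 115.5): to p=0 gives 110 → no gain ✓; to p=4.8 gives 443 − 45×4.8 = 227 → profitable ✗.
Strong-case (own payoff 443 − 36×4.8 = 270.2): to p=0 gives 110 → no gain ✓; to p=2.9 gives 246 − 36×2.9 = 141.6 → no gain ✓.
4 of the 6 constraints hold; not an equilibrium.

4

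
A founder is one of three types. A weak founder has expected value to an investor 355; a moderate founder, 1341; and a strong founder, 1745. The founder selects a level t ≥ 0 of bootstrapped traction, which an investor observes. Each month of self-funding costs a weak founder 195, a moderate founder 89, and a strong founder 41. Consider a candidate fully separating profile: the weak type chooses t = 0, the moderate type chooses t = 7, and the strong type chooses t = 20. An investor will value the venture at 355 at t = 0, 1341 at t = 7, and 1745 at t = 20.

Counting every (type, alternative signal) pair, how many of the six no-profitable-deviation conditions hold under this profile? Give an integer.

5

Moderate (own payoff 1341 − 89×7 = 718): to t=0 gives 355 → no gain ✓; to t=20 gives 1745 − 89×20 = -35 → no gain ✓.
Weak (own payoff 355): to t=7 gives 1341 − 195×7 = -24 → no gain ✓; to t=20 gives 1745 − 195×20 = -2155 → no gain ✓.
Strong (own payoff 1745 − 41×20 = 925): to t=0 gives 355 → no gain ✓; to t=7 gives 1341 − 41×7 = 1054 → profitable ✗.
5 of the 6 constraints hold; not an equilibrium.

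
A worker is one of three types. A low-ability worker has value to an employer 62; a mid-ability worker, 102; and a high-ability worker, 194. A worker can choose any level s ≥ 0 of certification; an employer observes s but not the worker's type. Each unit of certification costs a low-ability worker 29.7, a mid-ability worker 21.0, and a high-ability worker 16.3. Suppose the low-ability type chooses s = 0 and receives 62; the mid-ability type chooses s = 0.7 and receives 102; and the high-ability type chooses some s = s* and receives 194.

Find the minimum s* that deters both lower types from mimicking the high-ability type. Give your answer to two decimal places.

Mid-ability type (on-path payoff 102 − 21.0×0.7 = 87.3) won't mimic when 87.3 ≥ 194 − 21.0·s*, i.e. s* ≥ 5.08.
Low-ability type (on-path payoff 62) won't mimic when 62 ≥ 194 − 29.7·s*, i.e. s* ≥ 4.44.
Both must hold, so s* = max(4.44, 5.08) = 5.08. The mid-ability type's constraint binds.

5.08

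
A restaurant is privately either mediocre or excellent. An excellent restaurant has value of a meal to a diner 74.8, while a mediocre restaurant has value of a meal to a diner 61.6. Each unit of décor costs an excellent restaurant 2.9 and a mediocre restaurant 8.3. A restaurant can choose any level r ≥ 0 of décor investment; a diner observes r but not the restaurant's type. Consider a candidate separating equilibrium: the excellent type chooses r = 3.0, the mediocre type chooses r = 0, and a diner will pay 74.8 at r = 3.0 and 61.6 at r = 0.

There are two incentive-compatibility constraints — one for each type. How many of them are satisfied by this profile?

2

Excellent type: signal → 74.8 − 2.9 × 3.0 = 66.1; deviate to 0 → 61.6. IC holds (66.1 ≥ 61.6).
Mediocre type: stay at 0 → 61.6; mimic → 74.8 − 8.3 × 3.0 = 49.9. IC holds (61.6 ≥ 49.9).
2 of 2 constraints hold, so this is a separating equilibrium.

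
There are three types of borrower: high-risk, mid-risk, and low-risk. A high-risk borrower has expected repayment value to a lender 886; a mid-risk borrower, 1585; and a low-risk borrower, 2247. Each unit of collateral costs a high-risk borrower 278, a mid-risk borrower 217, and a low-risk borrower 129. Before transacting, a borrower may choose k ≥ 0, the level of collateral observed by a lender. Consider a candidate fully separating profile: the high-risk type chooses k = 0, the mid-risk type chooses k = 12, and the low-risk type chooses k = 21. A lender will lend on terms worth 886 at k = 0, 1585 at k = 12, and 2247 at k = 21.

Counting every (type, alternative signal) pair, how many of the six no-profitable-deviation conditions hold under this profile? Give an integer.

Mid-risk (own payoff 1585 − 217×12 = -1019): to k=0 gives 886 → profitable ✗; to k=21 gives 2247 − 217×21 = -2310 → no gain ✓.
Low-risk (own payoff 2247 − 129×21 = -462): to k=0 gives 886 → profitable ✗; to k=12 gives 1585 − 129×12 = 37 → profitable ✗.
High-risk (own payoff 886): to k=12 gives 1585 − 278×12 = -1751 → no gain ✓; to k=21 gives 2247 − 278×21 = -3591 → no gain ✓.
3 of the 6 constraints hold; not an equilibrium.

3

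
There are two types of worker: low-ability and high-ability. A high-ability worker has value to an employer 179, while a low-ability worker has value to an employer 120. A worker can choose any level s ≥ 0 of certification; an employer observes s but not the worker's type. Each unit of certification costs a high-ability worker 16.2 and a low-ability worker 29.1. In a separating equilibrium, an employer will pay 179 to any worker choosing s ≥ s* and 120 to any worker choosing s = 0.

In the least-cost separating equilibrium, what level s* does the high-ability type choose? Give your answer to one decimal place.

A low-ability worker choosing s = 0 receives 120.
Imitating at s* instead would pay 179 at cost 29.1·s*, netting 179 − 29.1·s*.
Indifference: 120 = 179 − 29.1·s*, so s* = (179 − 120) / 29.1 ≈ 2.0.
This is the low-ability type's binding incentive-compatibility constraint; any s ≥ 2.0 sustains separation on that side.

2.0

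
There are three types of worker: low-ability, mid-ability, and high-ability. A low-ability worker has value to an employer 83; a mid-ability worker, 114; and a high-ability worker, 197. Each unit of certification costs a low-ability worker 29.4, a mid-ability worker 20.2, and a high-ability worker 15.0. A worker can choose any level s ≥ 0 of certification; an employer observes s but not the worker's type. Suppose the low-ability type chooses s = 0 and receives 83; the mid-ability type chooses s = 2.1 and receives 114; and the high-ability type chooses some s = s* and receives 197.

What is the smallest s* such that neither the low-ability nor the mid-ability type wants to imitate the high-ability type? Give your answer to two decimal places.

6.21

Low-ability type (on-path payoff 83) won't mimic when 83 ≥ 197 − 29.4·s*, i.e. s* ≥ 3.88.
Mid-ability type (on-path payoff 114 − 20.2×2.1 = 71.58) won't mimic when 71.58 ≥ 197 − 20.2·s*, i.e. s* ≥ 6.21.
Both must hold, so s* = max(3.88, 6.21) = 6.21. The mid-ability type's constraint binds.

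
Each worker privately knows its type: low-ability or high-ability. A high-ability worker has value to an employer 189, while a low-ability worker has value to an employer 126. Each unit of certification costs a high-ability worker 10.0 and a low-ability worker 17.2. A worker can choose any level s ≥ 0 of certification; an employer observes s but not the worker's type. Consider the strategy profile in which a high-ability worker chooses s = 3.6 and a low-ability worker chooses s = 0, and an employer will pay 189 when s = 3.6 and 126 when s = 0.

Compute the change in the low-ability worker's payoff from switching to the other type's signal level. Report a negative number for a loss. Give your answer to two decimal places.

1.08

Playing s = 0 the low-ability worker receives 126.
Deviating to s = 3.6 brings payment 189 at cost 17.2 × 3.6 = 61.92, netting 127.08.
Gain from deviating: 127.08 − 126 = 1.08.
The gain is positive, so the low-ability type's incentive-compatibility constraint is violated — this profile is not a separating equilibrium.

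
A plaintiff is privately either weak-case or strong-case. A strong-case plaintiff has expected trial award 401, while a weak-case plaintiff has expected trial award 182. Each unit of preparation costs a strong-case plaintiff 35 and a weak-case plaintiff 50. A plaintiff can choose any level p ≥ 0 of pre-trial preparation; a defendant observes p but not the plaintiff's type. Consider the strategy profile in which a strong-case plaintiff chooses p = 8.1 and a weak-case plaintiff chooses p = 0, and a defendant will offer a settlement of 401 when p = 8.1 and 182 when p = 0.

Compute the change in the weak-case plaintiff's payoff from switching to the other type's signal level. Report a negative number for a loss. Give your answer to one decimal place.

Playing p = 0 the weak-case plaintiff receives 182.
Deviating to p = 8.1 brings payment 401 at cost 50 × 8.1 = 405, netting -4.
Gain from deviating: -4 − 182 = -186.0.
The gain is negative, so the weak-case type's incentive-compatibility constraint is satisfied.

-186.0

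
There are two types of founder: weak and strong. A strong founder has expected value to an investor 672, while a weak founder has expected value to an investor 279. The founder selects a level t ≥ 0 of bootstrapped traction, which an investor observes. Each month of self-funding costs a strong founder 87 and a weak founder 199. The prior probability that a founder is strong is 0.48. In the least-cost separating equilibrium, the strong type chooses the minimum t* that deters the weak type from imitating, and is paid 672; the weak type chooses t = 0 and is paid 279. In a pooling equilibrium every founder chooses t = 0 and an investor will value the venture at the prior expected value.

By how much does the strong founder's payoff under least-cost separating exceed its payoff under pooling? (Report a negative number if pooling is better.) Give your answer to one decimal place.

Least-cost separating signal: t* solves 279 = 672 − 199·t*, so t* = (672 − 279)/199 ≈ 1.9749.
Strong type's separating payoff: 672 − 87 × t* = 672 − 87 × (672 − 279)/199 = 672 − 34191/199 ≈ 500.186.
Pooling payoff: 0.48 × 672 + 0.52 × 279 = 467.64.
Difference: 500.186 − 467.64 = 32.546, i.e. 32.5 to one decimal place.
The strong type prefers to separate.

32.5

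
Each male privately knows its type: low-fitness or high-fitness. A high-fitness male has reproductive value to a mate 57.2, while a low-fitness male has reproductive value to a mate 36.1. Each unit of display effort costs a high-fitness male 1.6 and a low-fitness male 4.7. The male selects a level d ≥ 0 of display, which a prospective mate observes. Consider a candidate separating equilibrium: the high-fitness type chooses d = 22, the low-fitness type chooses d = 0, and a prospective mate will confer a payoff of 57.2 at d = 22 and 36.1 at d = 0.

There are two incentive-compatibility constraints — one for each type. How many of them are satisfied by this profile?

Low-fitness type: stay at 0 → 36.1; mimic → 57.2 − 4.7 × 22 = -46.2. IC holds (36.1 ≥ -46.2).
High-fitness type: signal → 57.2 − 1.6 × 22 = 22; deviate to 0 → 36.1. IC fails (22 < 36.1).
1 of 2 constraints hold, so this profile is not an equilibrium.

1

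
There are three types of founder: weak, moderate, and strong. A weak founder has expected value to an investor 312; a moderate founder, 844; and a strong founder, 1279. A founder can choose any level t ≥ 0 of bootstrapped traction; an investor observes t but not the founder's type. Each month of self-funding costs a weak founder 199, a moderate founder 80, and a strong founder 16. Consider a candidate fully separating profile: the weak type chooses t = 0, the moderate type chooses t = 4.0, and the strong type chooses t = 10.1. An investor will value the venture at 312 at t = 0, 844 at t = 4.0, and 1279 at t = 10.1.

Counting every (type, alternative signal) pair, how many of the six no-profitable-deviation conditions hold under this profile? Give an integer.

Strong (own payoff 1279 − 16×10.1 = 1117.4): to t=0 gives 312 → no gain ✓; to t=4.0 gives 844 − 16×4.0 = 780 → no gain ✓.
Moderate (own payoff 844 − 80×4.0 = 524): to t=0 gives 312 → no gain ✓; to t=10.1 gives 1279 − 80×10.1 = 471 → no gain ✓.
Weak (own payoff 312): to t=4.0 gives 844 − 199×4.0 = 48 → no gain ✓; to t=10.1 gives 1279 − 199×10.1 = -730.9 → no gain ✓.
6 of the 6 constraints hold; this profile is a separating equilibrium.

6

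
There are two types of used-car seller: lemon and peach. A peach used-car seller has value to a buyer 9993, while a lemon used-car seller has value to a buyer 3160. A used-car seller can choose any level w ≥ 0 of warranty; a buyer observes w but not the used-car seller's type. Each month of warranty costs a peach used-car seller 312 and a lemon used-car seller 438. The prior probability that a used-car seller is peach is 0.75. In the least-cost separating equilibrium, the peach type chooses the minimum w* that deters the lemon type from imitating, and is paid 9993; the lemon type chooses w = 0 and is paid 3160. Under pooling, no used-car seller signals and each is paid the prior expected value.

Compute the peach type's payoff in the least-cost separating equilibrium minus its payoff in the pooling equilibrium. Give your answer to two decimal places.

Least-cost separating signal: w* solves 3160 = 9993 − 438·w*, so w* = (9993 − 3160)/438 ≈ 15.6005.
Peach type's separating payoff: 9993 − 312 × w* = 9993 − 312 × (9993 − 3160)/438 = 9993 − 2131896/438 ≈ 5125.6575.
Pooling payoff: 0.75 × 9993 + 0.25 × 3160 = 8284.75.
Difference: 5125.6575 − 8284.75 = -3159.0925, i.e. -3159.09 to two decimal places.
The peach type would prefer the pooling outcome.

-3159.09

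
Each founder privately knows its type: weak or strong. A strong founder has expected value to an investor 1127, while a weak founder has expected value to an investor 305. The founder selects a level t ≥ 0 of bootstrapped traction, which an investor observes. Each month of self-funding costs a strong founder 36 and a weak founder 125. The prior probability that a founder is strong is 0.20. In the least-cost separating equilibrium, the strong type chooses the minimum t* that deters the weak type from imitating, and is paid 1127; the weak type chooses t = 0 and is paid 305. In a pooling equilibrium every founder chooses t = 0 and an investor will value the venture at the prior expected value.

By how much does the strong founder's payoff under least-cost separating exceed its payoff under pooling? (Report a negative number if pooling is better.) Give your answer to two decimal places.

Least-cost separating signal: t* solves 305 = 1127 − 125·t*, so t* = (1127 − 305)/125 = 6.576.
Strong type's separating payoff: 1127 − 36 × t* = 1127 − 36 × (1127 − 305)/125 = 1127 − 29592/125 = 890.264.
Pooling payoff: 0.20 × 1127 + 0.80 × 305 = 469.4.
Difference: 890.264 − 469.4 = 420.864, i.e. 420.86 to two decimal places.
The strong type prefers to separate.

420.86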